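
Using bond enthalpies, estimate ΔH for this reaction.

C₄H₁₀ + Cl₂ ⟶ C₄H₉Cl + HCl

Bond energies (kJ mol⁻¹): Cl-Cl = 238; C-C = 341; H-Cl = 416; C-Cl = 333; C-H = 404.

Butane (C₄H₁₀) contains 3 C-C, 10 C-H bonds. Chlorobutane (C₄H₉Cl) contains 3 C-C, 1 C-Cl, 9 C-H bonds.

Bonds broken (reactants):
  C-C: 3 × 341 = 1023
  C-H: 10 × 404 = 4040
  Cl-Cl: 1 × 238 = 238
  Σ(broken) = 5301 kJ
Bonds formed (products):
  C-C: 3 × 341 = 1023
  C-Cl: 1 × 333 = 333
  C-H: 9 × 404 = 3636
  H-Cl: 1 × 416 = 416
  Σ(formed) = 5408 kJ
ΔH = Σ(broken) − Σ(formed) = 5301 − 5408 = −107 kJ

ΔH ≈ −107 kJ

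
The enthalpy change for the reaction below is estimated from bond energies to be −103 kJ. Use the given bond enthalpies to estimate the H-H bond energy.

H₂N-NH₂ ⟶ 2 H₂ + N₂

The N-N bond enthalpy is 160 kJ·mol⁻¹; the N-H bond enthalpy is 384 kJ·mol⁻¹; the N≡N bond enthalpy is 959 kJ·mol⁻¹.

Let D be the H-H bond energy.
Σ(broken) = 4×384 + 1×160 = 1696
Σ(formed) = 2×D + 1×959 = 959 + 2D
ΔH = Σ(broken) − Σ(formed) = (1696) − (959 + 2D) = +737 − 2D
Setting this equal to −103 kJ gives 2D = 840, so D = 420 kJ/mol.

D(H-H) ≈ 420 kJ/mol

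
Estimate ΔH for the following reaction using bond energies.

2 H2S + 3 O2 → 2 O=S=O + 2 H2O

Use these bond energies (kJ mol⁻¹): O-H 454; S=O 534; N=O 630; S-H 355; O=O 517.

ΔH ≈ −981 kJ

Bonds broken (reactants):
  O=O: 3 × 517 = 1551
  S-H: 4 × 355 = 1420
  Σ(broken) = 2971 kJ
Bonds formed (products):
  O-H: 4 × 454 = 1816
  S=O: 4 × 534 = 2136
  Σ(formed) = 3952 kJ
ΔH = Σ(broken) − Σ(formed) = 2971 − 3952 = −981 kJ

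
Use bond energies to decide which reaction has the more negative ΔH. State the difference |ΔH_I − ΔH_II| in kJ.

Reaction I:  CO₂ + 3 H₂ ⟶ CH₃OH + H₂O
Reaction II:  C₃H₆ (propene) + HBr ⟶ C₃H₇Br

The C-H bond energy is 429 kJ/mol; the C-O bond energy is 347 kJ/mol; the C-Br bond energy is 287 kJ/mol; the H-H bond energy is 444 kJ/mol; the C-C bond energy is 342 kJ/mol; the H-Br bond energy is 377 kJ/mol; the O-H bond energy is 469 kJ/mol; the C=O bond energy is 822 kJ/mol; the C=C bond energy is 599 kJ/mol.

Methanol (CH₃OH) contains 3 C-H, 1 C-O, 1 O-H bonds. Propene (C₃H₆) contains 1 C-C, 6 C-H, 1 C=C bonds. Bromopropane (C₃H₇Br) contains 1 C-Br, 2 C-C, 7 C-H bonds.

Reaction II, by 17 kJ

Reaction I:
  Bonds broken (reactants):
    C=O: 2 × 822 = 1644
    H-H: 3 × 444 = 1332
    Σ(broken) = 2976 kJ
  Bonds formed (products):
    C-H: 3 × 429 = 1287
    C-O: 1 × 347 = 347
    O-H: 3 × 469 = 1407
    Σ(formed) = 3041 kJ
  ΔH_I = 2976 − 3041 = −65 kJ
Reaction II:
  Bonds broken (reactants):
    C-C: 1 × 342 = 342
    C-H: 6 × 429 = 2574
    C=C: 1 × 599 = 599
    H-Br: 1 × 377 = 377
    Σ(broken) = 3892 kJ
  Bonds formed (products):
    C-Br: 1 × 287 = 287
    C-C: 2 × 342 = 684
    C-H: 7 × 429 = 3003
    Σ(formed) = 3974 kJ
  ΔH_II = 3892 − 3974 = −82 kJ
ΔH_I − ΔH_II = +17 kJ, so reaction II has the more negative ΔH; |ΔH_I − ΔH_II| = 17 kJ.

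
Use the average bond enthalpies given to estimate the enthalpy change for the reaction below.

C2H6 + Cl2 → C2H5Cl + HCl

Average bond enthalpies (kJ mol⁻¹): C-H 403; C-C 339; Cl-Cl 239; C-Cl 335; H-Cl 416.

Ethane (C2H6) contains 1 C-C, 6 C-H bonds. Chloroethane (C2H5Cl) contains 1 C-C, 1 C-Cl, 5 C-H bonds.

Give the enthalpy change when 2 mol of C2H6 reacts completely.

Bonds broken (reactants):
  C-C: 1 × 339 = 339
  C-H: 6 × 403 = 2418
  Cl-Cl: 1 × 239 = 239
  Σ(broken) = 2996 kJ
Bonds formed (products):
  C-C: 1 × 339 = 339
  C-Cl: 1 × 335 = 335
  C-H: 5 × 403 = 2015
  H-Cl: 1 × 416 = 416
  Σ(formed) = 3105 kJ
ΔH = Σ(broken) − Σ(formed) = 2996 − 3105 = −109 kJ
For 2× the reaction as written: 2 × (−109) = −218 kJ

ΔH = −218 kJ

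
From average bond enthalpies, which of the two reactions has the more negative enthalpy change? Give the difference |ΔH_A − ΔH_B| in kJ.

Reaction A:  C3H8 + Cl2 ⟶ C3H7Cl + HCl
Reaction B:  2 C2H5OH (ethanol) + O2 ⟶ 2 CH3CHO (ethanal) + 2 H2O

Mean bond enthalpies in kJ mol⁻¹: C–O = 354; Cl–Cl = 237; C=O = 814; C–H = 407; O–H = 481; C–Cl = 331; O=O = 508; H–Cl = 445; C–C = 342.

Reaction B, by 428 kJ

Reaction A:
  Bonds broken (reactants):
    C–C: 2 × 342 = 684
    C–H: 8 × 407 = 3256
    Cl–Cl: 1 × 237 = 237
    Σ(broken) = 4177 kJ
  Bonds formed (products):
    C–C: 2 × 342 = 684
    C–Cl: 1 × 331 = 331
    C–H: 7 × 407 = 2849
    H–Cl: 1 × 445 = 445
    Σ(formed) = 4309 kJ
  ΔH_A = 4177 − 4309 = −132 kJ
Reaction B:
  Bonds broken (reactants):
    C–C: 2 × 342 = 684
    C–H: 10 × 407 = 4070
    C–O: 2 × 354 = 708
    O–H: 2 × 481 = 962
    O=O: 1 × 508 = 508
    Σ(broken) = 6932 kJ
  Bonds formed (products):
    C–C: 2 × 342 = 684
    C–H: 8 × 407 = 3256
    C=O: 2 × 814 = 1628
    O–H: 4 × 481 = 1924
    Σ(formed) = 7492 kJ
  ΔH_B = 6932 − 7492 = −560 kJ
ΔH_A − ΔH_B = +428 kJ, so reaction B has the more negative ΔH; |ΔH_A − ΔH_B| = 428 kJ.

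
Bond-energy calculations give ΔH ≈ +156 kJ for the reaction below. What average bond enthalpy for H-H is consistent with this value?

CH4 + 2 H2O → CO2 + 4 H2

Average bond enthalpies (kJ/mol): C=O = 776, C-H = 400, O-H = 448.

D(H-H) ≈ 421 kJ/mol

Let D be the H-H bond energy.
Σ(broken) = 4×400 + 4×448 = 3392
Σ(formed) = 2×776 + 4×D = 1552 + 4D
ΔH = Σ(broken) − Σ(formed) = (3392) − (1552 + 4D) = +1840 − 4D
Setting this equal to +156 kJ gives 4D = 1684, so D = 421 kJ/mol.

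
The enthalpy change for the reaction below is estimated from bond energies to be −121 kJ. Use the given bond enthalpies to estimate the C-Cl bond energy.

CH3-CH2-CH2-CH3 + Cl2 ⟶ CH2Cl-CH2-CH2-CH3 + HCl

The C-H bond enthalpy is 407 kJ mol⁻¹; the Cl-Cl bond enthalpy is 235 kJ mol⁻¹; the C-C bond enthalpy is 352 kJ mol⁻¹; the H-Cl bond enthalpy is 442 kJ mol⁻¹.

D(C-Cl) ≈ 321 kJ/mol

Let D be the C-Cl bond energy.
Σ(broken) = 3×352 + 10×407 + 1×235 = 5361
Σ(formed) = 3×352 + 1×D + 9×407 + 1×442 = 5161 + D
ΔH = Σ(broken) − Σ(formed) = (5361) − (5161 + D) = +200 − D
Setting this equal to −121 kJ gives D = 321 kJ/mol.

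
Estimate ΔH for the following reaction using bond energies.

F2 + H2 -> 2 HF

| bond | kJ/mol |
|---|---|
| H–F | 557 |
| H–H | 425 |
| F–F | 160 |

ΔH ≈ −529 kJ

Bonds broken (reactants):
  F–F: 1 × 160 = 160
  H–H: 1 × 425 = 425
  Σ(broken) = 585 kJ
Bonds formed (products):
  H–F: 2 × 557 = 1114
  Σ(formed) = 1114 kJ
ΔH = Σ(broken) − Σ(formed) = 585 − 1114 = −529 kJ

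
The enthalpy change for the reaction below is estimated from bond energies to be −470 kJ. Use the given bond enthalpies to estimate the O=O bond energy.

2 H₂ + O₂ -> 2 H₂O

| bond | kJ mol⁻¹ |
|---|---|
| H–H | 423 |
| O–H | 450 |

D(O=O) ≈ 484 kJ/mol

Let D be the O=O bond energy.
Σ(broken) = 2×423 + 1×D = 846 + D
Σ(formed) = 4×450 = 1800
ΔH = Σ(broken) − Σ(formed) = (846 + D) − (1800) = −954 + D
Setting this equal to −470 kJ gives D = 484 kJ/mol.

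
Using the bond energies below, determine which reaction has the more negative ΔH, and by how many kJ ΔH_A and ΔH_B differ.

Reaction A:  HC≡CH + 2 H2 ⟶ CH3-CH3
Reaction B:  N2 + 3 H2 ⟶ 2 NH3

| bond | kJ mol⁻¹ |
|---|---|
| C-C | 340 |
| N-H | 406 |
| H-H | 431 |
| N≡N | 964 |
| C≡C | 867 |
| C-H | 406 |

Reaction A:
  Bonds broken (reactants):
    C≡C: 1 × 867 = 867
    C-H: 2 × 406 = 812
    H-H: 2 × 431 = 862
    Σ(broken) = 2541 kJ
  Bonds formed (products):
    C-C: 1 × 340 = 340
    C-H: 6 × 406 = 2436
    Σ(formed) = 2776 kJ
  ΔH_A = 2541 − 2776 = −235 kJ
Reaction B:
  Bonds broken (reactants):
    H-H: 3 × 431 = 1293
    N≡N: 1 × 964 = 964
    Σ(broken) = 2257 kJ
  Bonds formed (products):
    N-H: 6 × 406 = 2436
    Σ(formed) = 2436 kJ
  ΔH_B = 2257 − 2436 = −179 kJ
ΔH_A − ΔH_B = −56 kJ, so reaction A has the more negative ΔH; |ΔH_A − ΔH_B| = 56 kJ.

Reaction A, by 56 kJ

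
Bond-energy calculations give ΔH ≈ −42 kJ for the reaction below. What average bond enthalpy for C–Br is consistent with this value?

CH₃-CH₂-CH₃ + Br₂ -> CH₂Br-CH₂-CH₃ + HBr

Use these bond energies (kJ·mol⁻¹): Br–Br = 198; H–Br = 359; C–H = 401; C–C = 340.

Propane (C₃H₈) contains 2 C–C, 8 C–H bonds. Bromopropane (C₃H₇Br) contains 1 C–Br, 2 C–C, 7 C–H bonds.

D(C–Br) ≈ 282 kJ/mol

Let D be the C–Br bond energy.
Σ(broken) = 1×198 + 2×340 + 8×401 = 4086
Σ(formed) = 1×D + 2×340 + 7×401 + 1×359 = 3846 + D
ΔH = Σ(broken) − Σ(formed) = (4086) − (3846 + D) = +240 − D
Setting this equal to −42 kJ gives D = 282 kJ/mol.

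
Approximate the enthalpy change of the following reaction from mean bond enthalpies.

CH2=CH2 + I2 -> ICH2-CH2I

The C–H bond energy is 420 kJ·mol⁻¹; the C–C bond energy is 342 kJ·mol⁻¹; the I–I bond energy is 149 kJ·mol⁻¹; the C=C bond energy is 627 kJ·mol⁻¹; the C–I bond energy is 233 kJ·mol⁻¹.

Bonds broken (reactants):
  C–H: 4 × 420 = 1680
  C=C: 1 × 627 = 627
  I–I: 1 × 149 = 149
  Σ(broken) = 2456 kJ
Bonds formed (products):
  C–C: 1 × 342 = 342
  C–H: 4 × 420 = 1680
  C–I: 2 × 233 = 466
  Σ(formed) = 2488 kJ
ΔH = Σ(broken) − Σ(formed) = 2456 − 2488 = −32 kJ

ΔH ≈ −32 kJ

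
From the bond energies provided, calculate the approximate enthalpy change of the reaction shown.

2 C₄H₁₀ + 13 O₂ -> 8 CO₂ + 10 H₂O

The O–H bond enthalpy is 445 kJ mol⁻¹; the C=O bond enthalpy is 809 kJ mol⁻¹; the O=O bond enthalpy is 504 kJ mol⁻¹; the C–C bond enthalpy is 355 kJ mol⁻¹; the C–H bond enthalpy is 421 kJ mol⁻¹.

ΔH ≈ −4742 kJ

Bonds broken (reactants):
  C–C: 6 × 355 = 2130
  C–H: 20 × 421 = 8420
  O=O: 13 × 504 = 6552
  Σ(broken) = 17102 kJ
Bonds formed (products):
  C=O: 16 × 809 = 12944
  O–H: 20 × 445 = 8900
  Σ(formed) = 21844 kJ
ΔH = Σ(broken) − Σ(formed) = 17102 − 21844 = −4742 kJ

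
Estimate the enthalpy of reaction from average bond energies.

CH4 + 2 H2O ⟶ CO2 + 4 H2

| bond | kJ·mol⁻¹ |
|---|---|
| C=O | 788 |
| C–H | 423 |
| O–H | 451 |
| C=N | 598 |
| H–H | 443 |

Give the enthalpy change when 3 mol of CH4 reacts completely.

Bonds broken (reactants):
  C–H: 4 × 423 = 1692
  O–H: 4 × 451 = 1804
  Σ(broken) = 3496 kJ
Bonds formed (products):
  C=O: 2 × 788 = 1576
  H–H: 4 × 443 = 1772
  Σ(formed) = 3348 kJ
ΔH = Σ(broken) − Σ(formed) = 3496 − 3348 = +148 kJ
For 3× the reaction as written: 3 × (+148) = +444 kJ

ΔH = +444 kJ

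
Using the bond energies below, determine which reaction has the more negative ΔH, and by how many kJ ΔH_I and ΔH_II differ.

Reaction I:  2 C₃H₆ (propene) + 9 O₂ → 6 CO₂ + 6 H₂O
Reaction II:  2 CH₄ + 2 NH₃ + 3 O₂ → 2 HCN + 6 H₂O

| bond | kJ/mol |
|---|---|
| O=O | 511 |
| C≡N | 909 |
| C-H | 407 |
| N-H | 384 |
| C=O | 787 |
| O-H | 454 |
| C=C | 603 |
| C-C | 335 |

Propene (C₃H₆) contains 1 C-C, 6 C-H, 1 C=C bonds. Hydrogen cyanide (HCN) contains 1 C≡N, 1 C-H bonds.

Reaction I, by 2546 kJ

Reaction I:
  Bonds broken (reactants):
    C-C: 2 × 335 = 670
    C-H: 12 × 407 = 4884
    C=C: 2 × 603 = 1206
    O=O: 9 × 511 = 4599
    Σ(broken) = 11359 kJ
  Bonds formed (products):
    C=O: 12 × 787 = 9444
    O-H: 12 × 454 = 5448
    Σ(formed) = 14892 kJ
  ΔH_I = 11359 − 14892 = −3533 kJ
Reaction II:
  Bonds broken (reactants):
    C-H: 8 × 407 = 3256
    N-H: 6 × 384 = 2304
    O=O: 3 × 511 = 1533
    Σ(broken) = 7093 kJ
  Bonds formed (products):
    C≡N: 2 × 909 = 1818
    C-H: 2 × 407 = 814
    O-H: 12 × 454 = 5448
    Σ(formed) = 8080 kJ
  ΔH_II = 7093 − 8080 = −987 kJ
ΔH_I − ΔH_II = −2546 kJ, so reaction I has the more negative ΔH; |ΔH_I − ΔH_II| = 2546 kJ.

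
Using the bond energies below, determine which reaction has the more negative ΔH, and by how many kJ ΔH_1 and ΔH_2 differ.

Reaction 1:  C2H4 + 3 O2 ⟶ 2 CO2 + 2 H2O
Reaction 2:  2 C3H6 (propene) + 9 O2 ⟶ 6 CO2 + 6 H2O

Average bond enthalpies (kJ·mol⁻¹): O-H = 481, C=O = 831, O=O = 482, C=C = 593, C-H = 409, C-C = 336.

Reaction 1:
  Bonds broken (reactants):
    C-H: 4 × 409 = 1636
    C=C: 1 × 593 = 593
    O=O: 3 × 482 = 1446
    Σ(broken) = 3675 kJ
  Bonds formed (products):
    C=O: 4 × 831 = 3324
    O-H: 4 × 481 = 1924
    Σ(formed) = 5248 kJ
  ΔH_1 = 3675 − 5248 = −1573 kJ
Reaction 2:
  Bonds broken (reactants):
    C-C: 2 × 336 = 672
    C-H: 12 × 409 = 4908
    C=C: 2 × 593 = 1186
    O=O: 9 × 482 = 4338
    Σ(broken) = 11104 kJ
  Bonds formed (products):
    C=O: 12 × 831 = 9972
    O-H: 12 × 481 = 5772
    Σ(formed) = 15744 kJ
  ΔH_2 = 11104 − 15744 = −4640 kJ
ΔH_1 − ΔH_2 = +3067 kJ, so reaction 2 has the more negative ΔH; |ΔH_1 − ΔH_2| = 3067 kJ.

Reaction 2, by 3067 kJ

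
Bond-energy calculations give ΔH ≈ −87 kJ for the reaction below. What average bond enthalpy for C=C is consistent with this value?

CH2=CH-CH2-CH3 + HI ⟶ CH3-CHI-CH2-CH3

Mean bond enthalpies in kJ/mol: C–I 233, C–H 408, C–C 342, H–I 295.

D(C=C) ≈ 601 kJ/mol

Let D be the C=C bond energy.
Σ(broken) = 2×342 + 8×408 + 1×D + 1×295 = 4243 + D
Σ(formed) = 3×342 + 9×408 + 1×233 = 4931
ΔH = Σ(broken) − Σ(formed) = (4243 + D) − (4931) = −688 + D
Setting this equal to −87 kJ gives D = 601 kJ/mol.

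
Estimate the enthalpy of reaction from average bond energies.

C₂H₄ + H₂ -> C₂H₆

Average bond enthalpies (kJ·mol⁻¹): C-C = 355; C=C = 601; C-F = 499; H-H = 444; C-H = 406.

ΔH ≈ −122 kJ

Bonds broken (reactants):
  C-H: 4 × 406 = 1624
  C=C: 1 × 601 = 601
  H-H: 1 × 444 = 444
  Σ(broken) = 2669 kJ
Bonds formed (products):
  C-C: 1 × 355 = 355
  C-H: 6 × 406 = 2436
  Σ(formed) = 2791 kJ
ΔH = Σ(broken) − Σ(formed) = 2669 − 2791 = −122 kJ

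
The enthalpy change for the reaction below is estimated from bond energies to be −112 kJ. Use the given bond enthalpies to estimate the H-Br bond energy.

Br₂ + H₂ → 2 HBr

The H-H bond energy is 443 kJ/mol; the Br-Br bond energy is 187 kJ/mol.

D(H-Br) ≈ 371 kJ/mol

Let D be the H-Br bond energy.
Σ(broken) = 1×187 + 1×443 = 630
Σ(formed) = 2×D = 2D
ΔH = Σ(broken) − Σ(formed) = (630) − (2D) = +630 − 2D
Setting this equal to −112 kJ gives 2D = 742, so D = 371 kJ/mol.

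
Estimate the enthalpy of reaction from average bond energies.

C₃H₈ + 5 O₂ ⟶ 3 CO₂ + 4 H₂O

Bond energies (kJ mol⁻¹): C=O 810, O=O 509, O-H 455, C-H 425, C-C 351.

ΔH ≈ −1853 kJ

Bonds broken (reactants):
  C-C: 2 × 351 = 702
  C-H: 8 × 425 = 3400
  O=O: 5 × 509 = 2545
  Σ(broken) = 6647 kJ
Bonds formed (products):
  C=O: 6 × 810 = 4860
  O-H: 8 × 455 = 3640
  Σ(formed) = 8500 kJ
ΔH = Σ(broken) − Σ(formed) = 6647 − 8500 = −1853 kJ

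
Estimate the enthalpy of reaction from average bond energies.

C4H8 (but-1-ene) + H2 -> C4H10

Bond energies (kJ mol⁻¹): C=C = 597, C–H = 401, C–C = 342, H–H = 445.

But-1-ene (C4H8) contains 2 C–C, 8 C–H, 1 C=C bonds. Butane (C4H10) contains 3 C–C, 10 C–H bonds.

Bonds broken (reactants):
  C–C: 2 × 342 = 684
  C–H: 8 × 401 = 3208
  C=C: 1 × 597 = 597
  H–H: 1 × 445 = 445
  Σ(broken) = 4934 kJ
Bonds formed (products):
  C–C: 3 × 342 = 1026
  C–H: 10 × 401 = 4010
  Σ(formed) = 5036 kJ
ΔH = Σ(broken) − Σ(formed) = 4934 − 5036 = −102 kJ

ΔH ≈ −102 kJ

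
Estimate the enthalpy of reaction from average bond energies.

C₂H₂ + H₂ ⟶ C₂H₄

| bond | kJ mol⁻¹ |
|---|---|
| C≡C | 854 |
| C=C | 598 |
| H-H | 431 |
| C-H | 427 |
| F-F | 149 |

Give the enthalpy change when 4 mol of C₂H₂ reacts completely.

ΔH = −668 kJ

Bonds broken (reactants):
  C≡C: 1 × 854 = 854
  C-H: 2 × 427 = 854
  H-H: 1 × 431 = 431
  Σ(broken) = 2139 kJ
Bonds formed (products):
  C-H: 4 × 427 = 1708
  C=C: 1 × 598 = 598
  Σ(formed) = 2306 kJ
ΔH = Σ(broken) − Σ(formed) = 2139 − 2306 = −167 kJ
For 4× the reaction as written: 4 × (−167) = −668 kJ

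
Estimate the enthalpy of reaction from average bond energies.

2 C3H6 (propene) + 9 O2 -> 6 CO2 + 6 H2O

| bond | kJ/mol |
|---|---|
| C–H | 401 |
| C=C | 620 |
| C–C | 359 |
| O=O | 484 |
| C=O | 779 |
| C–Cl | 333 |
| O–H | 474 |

ΔH ≈ −3910 kJ

Bonds broken (reactants):
  C–C: 2 × 359 = 718
  C–H: 12 × 401 = 4812
  C=C: 2 × 620 = 1240
  O=O: 9 × 484 = 4356
  Σ(broken) = 11126 kJ
Bonds formed (products):
  C=O: 12 × 779 = 9348
  O–H: 12 × 474 = 5688
  Σ(formed) = 15036 kJ
ΔH = Σ(broken) − Σ(formed) = 11126 − 15036 = −3910 kJ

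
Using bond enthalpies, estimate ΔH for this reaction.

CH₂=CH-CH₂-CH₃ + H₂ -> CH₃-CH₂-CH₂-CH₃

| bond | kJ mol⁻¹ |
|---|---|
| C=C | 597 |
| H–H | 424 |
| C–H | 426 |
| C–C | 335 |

ΔH ≈ −166 kJ

Bonds broken (reactants):
  C–C: 2 × 335 = 670
  C–H: 8 × 426 = 3408
  C=C: 1 × 597 = 597
  H–H: 1 × 424 = 424
  Σ(broken) = 5099 kJ
Bonds formed (products):
  C–C: 3 × 335 = 1005
  C–H: 10 × 426 = 4260
  Σ(formed) = 5265 kJ
ΔH = Σ(broken) − Σ(formed) = 5099 − 5265 = −166 kJ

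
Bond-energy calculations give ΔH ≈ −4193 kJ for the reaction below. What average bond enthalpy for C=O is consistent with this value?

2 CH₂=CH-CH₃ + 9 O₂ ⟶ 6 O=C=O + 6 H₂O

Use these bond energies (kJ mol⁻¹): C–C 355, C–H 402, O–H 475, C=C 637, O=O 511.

D(C=O) ≈ 825 kJ/mol

Let D be the C=O bond energy.
Σ(broken) = 2×355 + 12×402 + 2×637 + 9×511 = 11407
Σ(formed) = 12×D + 12×475 = 5700 + 12D
ΔH = Σ(broken) − Σ(formed) = (11407) − (5700 + 12D) = +5707 − 12D
Setting this equal to −4193 kJ gives 12D = 9900, so D = 825 kJ/mol.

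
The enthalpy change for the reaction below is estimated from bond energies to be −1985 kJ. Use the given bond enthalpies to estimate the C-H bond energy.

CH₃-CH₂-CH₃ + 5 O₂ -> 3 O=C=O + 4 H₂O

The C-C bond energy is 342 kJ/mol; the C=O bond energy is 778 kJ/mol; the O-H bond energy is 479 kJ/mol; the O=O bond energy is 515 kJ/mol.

D(C-H) ≈ 407 kJ/mol

Let D be the C-H bond energy.
Σ(broken) = 2×342 + 8×D + 5×515 = 3259 + 8D
Σ(formed) = 6×778 + 8×479 = 8500
ΔH = Σ(broken) − Σ(formed) = (3259 + 8D) − (8500) = −5241 + 8D
Setting this equal to −1985 kJ gives 8D = 3256, so D = 407 kJ/mol.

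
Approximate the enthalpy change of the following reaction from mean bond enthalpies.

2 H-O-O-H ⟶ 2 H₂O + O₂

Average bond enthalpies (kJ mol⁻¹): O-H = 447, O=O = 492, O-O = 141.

Bonds broken (reactants):
  O-H: 4 × 447 = 1788
  O-O: 2 × 141 = 282
  Σ(broken) = 2070 kJ
Bonds formed (products):
  O-H: 4 × 447 = 1788
  O=O: 1 × 492 = 492
  Σ(formed) = 2280 kJ
ΔH = Σ(broken) − Σ(formed) = 2070 − 2280 = −210 kJ

ΔH ≈ −210 kJ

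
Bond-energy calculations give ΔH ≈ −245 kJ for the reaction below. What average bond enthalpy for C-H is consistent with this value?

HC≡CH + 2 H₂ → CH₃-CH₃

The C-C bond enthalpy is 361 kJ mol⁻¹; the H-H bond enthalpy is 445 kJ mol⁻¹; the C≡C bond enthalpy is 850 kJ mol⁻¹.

Let D be the C-H bond energy.
Σ(broken) = 1×850 + 2×D + 2×445 = 1740 + 2D
Σ(formed) = 1×361 + 6×D = 361 + 6D
ΔH = Σ(broken) − Σ(formed) = (1740 + 2D) − (361 + 6D) = +1379 − 4D
Setting this equal to −245 kJ gives 4D = 1624, so D = 406 kJ/mol.

D(C-H) ≈ 406 kJ/mol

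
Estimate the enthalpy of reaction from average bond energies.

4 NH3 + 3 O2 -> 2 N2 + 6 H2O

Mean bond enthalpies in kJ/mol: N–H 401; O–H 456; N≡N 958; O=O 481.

Bonds broken (reactants):
  N–H: 12 × 401 = 4812
  O=O: 3 × 481 = 1443
  Σ(broken) = 6255 kJ
Bonds formed (products):
  N≡N: 2 × 958 = 1916
  O–H: 12 × 456 = 5472
  Σ(formed) = 7388 kJ
ΔH = Σ(broken) − Σ(formed) = 6255 − 7388 = −1133 kJ

ΔH ≈ −1133 kJ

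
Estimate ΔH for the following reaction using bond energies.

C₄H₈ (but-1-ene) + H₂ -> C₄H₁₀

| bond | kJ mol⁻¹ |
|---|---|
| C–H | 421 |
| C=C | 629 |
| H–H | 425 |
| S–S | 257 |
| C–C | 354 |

ΔH ≈ −142 kJ

Bonds broken (reactants):
  C–C: 2 × 354 = 708
  C–H: 8 × 421 = 3368
  C=C: 1 × 629 = 629
  H–H: 1 × 425 = 425
  Σ(broken) = 5130 kJ
Bonds formed (products):
  C–C: 3 × 354 = 1062
  C–H: 10 × 421 = 4210
  Σ(formed) = 5272 kJ
ΔH = Σ(broken) − Σ(formed) = 5130 − 5272 = −142 kJ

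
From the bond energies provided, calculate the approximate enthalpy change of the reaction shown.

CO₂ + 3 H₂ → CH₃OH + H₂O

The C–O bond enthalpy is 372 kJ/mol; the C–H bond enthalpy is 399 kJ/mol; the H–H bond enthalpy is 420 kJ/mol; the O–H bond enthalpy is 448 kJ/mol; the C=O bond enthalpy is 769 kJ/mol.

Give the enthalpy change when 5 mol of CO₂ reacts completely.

Bonds broken (reactants):
  C=O: 2 × 769 = 1538
  H–H: 3 × 420 = 1260
  Σ(broken) = 2798 kJ
Bonds formed (products):
  C–H: 3 × 399 = 1197
  C–O: 1 × 372 = 372
  O–H: 3 × 448 = 1344
  Σ(formed) = 2913 kJ
ΔH = Σ(broken) − Σ(formed) = 2798 − 2913 = −115 kJ
For 5× the reaction as written: 5 × (−115) = −575 kJ

ΔH = −575 kJ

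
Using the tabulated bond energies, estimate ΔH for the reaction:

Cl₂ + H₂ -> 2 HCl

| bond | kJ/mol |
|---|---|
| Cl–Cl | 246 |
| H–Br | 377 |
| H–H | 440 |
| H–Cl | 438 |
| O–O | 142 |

Bonds broken (reactants):
  Cl–Cl: 1 × 246 = 246
  H–H: 1 × 440 = 440
  Σ(broken) = 686 kJ
Bonds formed (products):
  H–Cl: 2 × 438 = 876
  Σ(formed) = 876 kJ
ΔH = Σ(broken) − Σ(formed) = 686 − 876 = −190 kJ

ΔH ≈ −190 kJ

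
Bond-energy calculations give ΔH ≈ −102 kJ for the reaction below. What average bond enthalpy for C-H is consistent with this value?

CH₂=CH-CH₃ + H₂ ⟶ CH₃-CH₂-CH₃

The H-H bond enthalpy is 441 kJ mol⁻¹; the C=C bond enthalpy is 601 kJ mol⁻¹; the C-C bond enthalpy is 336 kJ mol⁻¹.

D(C-H) ≈ 404 kJ/mol

Let D be the C-H bond energy.
Σ(broken) = 1×336 + 6×D + 1×601 + 1×441 = 1378 + 6D
Σ(formed) = 2×336 + 8×D = 672 + 8D
ΔH = Σ(broken) − Σ(formed) = (1378 + 6D) − (672 + 8D) = +706 − 2D
Setting this equal to −102 kJ gives 2D = 808, so D = 404 kJ/mol.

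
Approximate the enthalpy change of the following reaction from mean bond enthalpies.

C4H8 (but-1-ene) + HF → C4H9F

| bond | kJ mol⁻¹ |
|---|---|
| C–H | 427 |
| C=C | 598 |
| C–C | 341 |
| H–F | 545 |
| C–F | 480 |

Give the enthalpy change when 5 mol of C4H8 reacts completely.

Bonds broken (reactants):
  C–C: 2 × 341 = 682
  C–H: 8 × 427 = 3416
  C=C: 1 × 598 = 598
  H–F: 1 × 545 = 545
  Σ(broken) = 5241 kJ
Bonds formed (products):
  C–C: 3 × 341 = 1023
  C–F: 1 × 480 = 480
  C–H: 9 × 427 = 3843
  Σ(formed) = 5346 kJ
ΔH = Σ(broken) − Σ(formed) = 5241 − 5346 = −105 kJ
For 5× the reaction as written: 5 × (−105) = −525 kJ

ΔH = −525 kJ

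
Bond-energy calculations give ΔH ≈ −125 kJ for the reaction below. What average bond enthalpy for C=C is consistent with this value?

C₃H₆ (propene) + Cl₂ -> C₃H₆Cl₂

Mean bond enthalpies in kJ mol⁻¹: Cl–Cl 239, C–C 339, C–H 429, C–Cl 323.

D(C=C) ≈ 621 kJ/mol

Let D be the C=C bond energy.
Σ(broken) = 1×339 + 6×429 + 1×D + 1×239 = 3152 + D
Σ(formed) = 2×339 + 2×323 + 6×429 = 3898
ΔH = Σ(broken) − Σ(formed) = (3152 + D) − (3898) = −746 + D
Setting this equal to −125 kJ gives D = 621 kJ/mol.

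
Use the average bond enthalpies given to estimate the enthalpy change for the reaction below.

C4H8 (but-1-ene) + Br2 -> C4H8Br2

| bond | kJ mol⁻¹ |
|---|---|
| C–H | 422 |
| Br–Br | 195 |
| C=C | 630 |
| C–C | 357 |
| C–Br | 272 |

ΔH ≈ −76 kJ

Bonds broken (reactants):
  Br–Br: 1 × 195 = 195
  C–C: 2 × 357 = 714
  C–H: 8 × 422 = 3376
  C=C: 1 × 630 = 630
  Σ(broken) = 4915 kJ
Bonds formed (products):
  C–Br: 2 × 272 = 544
  C–C: 3 × 357 = 1071
  C–H: 8 × 422 = 3376
  Σ(formed) = 4991 kJ
ΔH = Σ(broken) − Σ(formed) = 4915 − 4991 = −76 kJ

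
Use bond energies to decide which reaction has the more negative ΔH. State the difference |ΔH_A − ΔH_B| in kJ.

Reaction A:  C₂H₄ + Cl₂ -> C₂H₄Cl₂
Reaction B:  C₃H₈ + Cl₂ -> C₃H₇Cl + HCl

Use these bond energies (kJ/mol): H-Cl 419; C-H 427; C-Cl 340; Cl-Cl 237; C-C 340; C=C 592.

Reaction A:
  Bonds broken (reactants):
    C-H: 4 × 427 = 1708
    C=C: 1 × 592 = 592
    Cl-Cl: 1 × 237 = 237
    Σ(broken) = 2537 kJ
  Bonds formed (products):
    C-C: 1 × 340 = 340
    C-Cl: 2 × 340 = 680
    C-H: 4 × 427 = 1708
    Σ(formed) = 2728 kJ
  ΔH_A = 2537 − 2728 = −191 kJ
Reaction B:
  Bonds broken (reactants):
    C-C: 2 × 340 = 680
    C-H: 8 × 427 = 3416
    Cl-Cl: 1 × 237 = 237
    Σ(broken) = 4333 kJ
  Bonds formed (products):
    C-C: 2 × 340 = 680
    C-Cl: 1 × 340 = 340
    C-H: 7 × 427 = 2989
    H-Cl: 1 × 419 = 419
    Σ(formed) = 4428 kJ
  ΔH_B = 4333 − 4428 = −95 kJ
ΔH_A − ΔH_B = −96 kJ, so reaction A has the more negative ΔH; |ΔH_A − ΔH_B| = 96 kJ.

Reaction A, by 96 kJ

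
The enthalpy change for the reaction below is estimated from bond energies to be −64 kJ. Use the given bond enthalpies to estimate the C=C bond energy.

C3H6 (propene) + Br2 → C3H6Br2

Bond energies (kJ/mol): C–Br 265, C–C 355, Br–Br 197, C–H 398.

D(C=C) ≈ 624 kJ/mol

Let D be the C=C bond energy.
Σ(broken) = 1×197 + 1×355 + 6×398 + 1×D = 2940 + D
Σ(formed) = 2×265 + 2×355 + 6×398 = 3628
ΔH = Σ(broken) − Σ(formed) = (2940 + D) − (3628) = −688 + D
Setting this equal to −64 kJ gives D = 624 kJ/mol.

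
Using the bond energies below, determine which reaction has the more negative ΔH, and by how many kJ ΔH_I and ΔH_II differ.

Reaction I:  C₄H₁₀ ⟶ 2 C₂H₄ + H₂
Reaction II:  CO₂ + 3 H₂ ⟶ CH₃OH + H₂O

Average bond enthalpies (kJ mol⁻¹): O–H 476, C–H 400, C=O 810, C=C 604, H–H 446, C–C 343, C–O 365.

Reaction II, by 210 kJ

Reaction I:
  Bonds broken (reactants):
    C–C: 3 × 343 = 1029
    C–H: 10 × 400 = 4000
    Σ(broken) = 5029 kJ
  Bonds formed (products):
    C–H: 8 × 400 = 3200
    C=C: 2 × 604 = 1208
    H–H: 1 × 446 = 446
    Σ(formed) = 4854 kJ
  ΔH_I = 5029 − 4854 = +175 kJ
Reaction II:
  Bonds broken (reactants):
    C=O: 2 × 810 = 1620
    H–H: 3 × 446 = 1338
    Σ(broken) = 2958 kJ
  Bonds formed (products):
    C–H: 3 × 400 = 1200
    C–O: 1 × 365 = 365
    O–H: 3 × 476 = 1428
    Σ(formed) = 2993 kJ
  ΔH_II = 2958 − 2993 = −35 kJ
ΔH_I − ΔH_II = +210 kJ, so reaction II has the more negative ΔH; |ΔH_I − ΔH_II| = 210 kJ.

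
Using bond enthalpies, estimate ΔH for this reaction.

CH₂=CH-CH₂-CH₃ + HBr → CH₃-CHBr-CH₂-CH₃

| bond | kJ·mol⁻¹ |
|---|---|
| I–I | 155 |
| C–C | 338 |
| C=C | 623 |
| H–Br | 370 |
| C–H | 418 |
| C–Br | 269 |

ΔH ≈ −32 kJ

Bonds broken (reactants):
  C–C: 2 × 338 = 676
  C–H: 8 × 418 = 3344
  C=C: 1 × 623 = 623
  H–Br: 1 × 370 = 370
  Σ(broken) = 5013 kJ
Bonds formed (products):
  C–Br: 1 × 269 = 269
  C–C: 3 × 338 = 1014
  C–H: 9 × 418 = 3762
  Σ(formed) = 5045 kJ
ΔH = Σ(broken) − Σ(formed) = 5013 − 5045 = −32 kJ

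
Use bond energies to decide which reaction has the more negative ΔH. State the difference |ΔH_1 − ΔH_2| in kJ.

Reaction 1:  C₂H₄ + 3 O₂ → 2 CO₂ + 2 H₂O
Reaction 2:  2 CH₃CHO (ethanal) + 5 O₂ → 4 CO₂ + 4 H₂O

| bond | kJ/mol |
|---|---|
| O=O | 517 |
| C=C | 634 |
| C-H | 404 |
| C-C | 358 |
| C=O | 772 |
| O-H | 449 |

Reaction 2, by 608 kJ

Reaction 1:
  Bonds broken (reactants):
    C-H: 4 × 404 = 1616
    C=C: 1 × 634 = 634
    O=O: 3 × 517 = 1551
    Σ(broken) = 3801 kJ
  Bonds formed (products):
    C=O: 4 × 772 = 3088
    O-H: 4 × 449 = 1796
    Σ(formed) = 4884 kJ
  ΔH_1 = 3801 − 4884 = −1083 kJ
Reaction 2:
  Bonds broken (reactants):
    C-C: 2 × 358 = 716
    C-H: 8 × 404 = 3232
    C=O: 2 × 772 = 1544
    O=O: 5 × 517 = 2585
    Σ(broken) = 8077 kJ
  Bonds formed (products):
    C=O: 8 × 772 = 6176
    O-H: 8 × 449 = 3592
    Σ(formed) = 9768 kJ
  ΔH_2 = 8077 − 9768 = −1691 kJ
ΔH_1 − ΔH_2 = +608 kJ, so reaction 2 has the more negative ΔH; |ΔH_1 − ΔH_2| = 608 kJ.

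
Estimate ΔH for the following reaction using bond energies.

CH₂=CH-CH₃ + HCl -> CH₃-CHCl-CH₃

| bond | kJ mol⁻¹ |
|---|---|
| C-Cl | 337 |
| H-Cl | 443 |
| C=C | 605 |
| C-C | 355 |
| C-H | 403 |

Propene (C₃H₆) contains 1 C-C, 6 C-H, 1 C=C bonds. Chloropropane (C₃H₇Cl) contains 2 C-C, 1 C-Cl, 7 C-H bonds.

Bonds broken (reactants):
  C-C: 1 × 355 = 355
  C-H: 6 × 403 = 2418
  C=C: 1 × 605 = 605
  H-Cl: 1 × 443 = 443
  Σ(broken) = 3821 kJ
Bonds formed (products):
  C-C: 2 × 355 = 710
  C-Cl: 1 × 337 = 337
  C-H: 7 × 403 = 2821
  Σ(formed) = 3868 kJ
ΔH = Σ(broken) − Σ(formed) = 3821 − 3868 = −47 kJ

ΔH ≈ −47 kJ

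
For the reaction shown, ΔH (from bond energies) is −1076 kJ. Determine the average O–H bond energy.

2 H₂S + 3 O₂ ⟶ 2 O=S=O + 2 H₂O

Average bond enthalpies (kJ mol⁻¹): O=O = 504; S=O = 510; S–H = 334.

Let D be the O–H bond energy.
Σ(broken) = 3×504 + 4×334 = 2848
Σ(formed) = 4×D + 4×510 = 2040 + 4D
ΔH = Σ(broken) − Σ(formed) = (2848) − (2040 + 4D) = +808 − 4D
Setting this equal to −1076 kJ gives 4D = 1884, so D = 471 kJ/mol.

D(O–H) ≈ 471 kJ/mol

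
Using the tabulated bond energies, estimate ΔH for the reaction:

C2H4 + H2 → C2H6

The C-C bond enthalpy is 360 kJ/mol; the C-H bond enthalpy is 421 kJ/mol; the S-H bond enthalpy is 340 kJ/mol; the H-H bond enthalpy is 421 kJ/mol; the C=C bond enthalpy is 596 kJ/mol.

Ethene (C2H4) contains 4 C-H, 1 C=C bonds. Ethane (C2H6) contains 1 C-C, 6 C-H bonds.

ΔH ≈ −185 kJ

Bonds broken (reactants):
  C-H: 4 × 421 = 1684
  C=C: 1 × 596 = 596
  H-H: 1 × 421 = 421
  Σ(broken) = 2701 kJ
Bonds formed (products):
  C-C: 1 × 360 = 360
  C-H: 6 × 421 = 2526
  Σ(formed) = 2886 kJ
ΔH = Σ(broken) − Σ(formed) = 2701 − 2886 = −185 kJ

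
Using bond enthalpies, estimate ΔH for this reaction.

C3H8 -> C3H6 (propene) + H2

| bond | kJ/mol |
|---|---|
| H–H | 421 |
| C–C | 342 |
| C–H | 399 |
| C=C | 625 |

ΔH ≈ +94 kJ

Bonds broken (reactants):
  C–C: 2 × 342 = 684
  C–H: 8 × 399 = 3192
  Σ(broken) = 3876 kJ
Bonds formed (products):
  C–C: 1 × 342 = 342
  C–H: 6 × 399 = 2394
  C=C: 1 × 625 = 625
  H–H: 1 × 421 = 421
  Σ(formed) = 3782 kJ
ΔH = Σ(broken) − Σ(formed) = 3876 − 3782 = +94 kJ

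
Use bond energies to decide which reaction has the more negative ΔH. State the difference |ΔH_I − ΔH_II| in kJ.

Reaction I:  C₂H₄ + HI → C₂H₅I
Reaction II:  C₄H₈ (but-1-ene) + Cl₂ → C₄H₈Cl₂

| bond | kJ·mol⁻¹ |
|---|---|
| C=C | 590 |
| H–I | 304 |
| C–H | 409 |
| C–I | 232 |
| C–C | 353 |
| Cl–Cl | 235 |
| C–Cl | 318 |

Reaction I:
  Bonds broken (reactants):
    C–H: 4 × 409 = 1636
    C=C: 1 × 590 = 590
    H–I: 1 × 304 = 304
    Σ(broken) = 2530 kJ
  Bonds formed (products):
    C–C: 1 × 353 = 353
    C–H: 5 × 409 = 2045
    C–I: 1 × 232 = 232
    Σ(formed) = 2630 kJ
  ΔH_I = 2530 − 2630 = −100 kJ
Reaction II:
  Bonds broken (reactants):
    C–C: 2 × 353 = 706
    C–H: 8 × 409 = 3272
    C=C: 1 × 590 = 590
    Cl–Cl: 1 × 235 = 235
    Σ(broken) = 4803 kJ
  Bonds formed (products):
    C–C: 3 × 353 = 1059
    C–Cl: 2 × 318 = 636
    C–H: 8 × 409 = 3272
    Σ(formed) = 4967 kJ
  ΔH_II = 4803 − 4967 = −164 kJ
ΔH_I − ΔH_II = +64 kJ, so reaction II has the more negative ΔH; |ΔH_I − ΔH_II| = 64 kJ.

Reaction II, by 64 kJ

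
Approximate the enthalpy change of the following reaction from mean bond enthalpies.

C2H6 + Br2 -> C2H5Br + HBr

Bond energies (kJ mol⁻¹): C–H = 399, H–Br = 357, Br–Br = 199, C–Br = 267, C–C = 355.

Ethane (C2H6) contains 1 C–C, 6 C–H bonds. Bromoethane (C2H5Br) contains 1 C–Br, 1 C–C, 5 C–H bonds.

ΔH ≈ −26 kJ

Bonds broken (reactants):
  Br–Br: 1 × 199 = 199
  C–C: 1 × 355 = 355
  C–H: 6 × 399 = 2394
  Σ(broken) = 2948 kJ
Bonds formed (products):
  C–Br: 1 × 267 = 267
  C–C: 1 × 355 = 355
  C–H: 5 × 399 = 1995
  H–Br: 1 × 357 = 357
  Σ(formed) = 2974 kJ
ΔH = Σ(broken) − Σ(formed) = 2948 − 2974 = −26 kJ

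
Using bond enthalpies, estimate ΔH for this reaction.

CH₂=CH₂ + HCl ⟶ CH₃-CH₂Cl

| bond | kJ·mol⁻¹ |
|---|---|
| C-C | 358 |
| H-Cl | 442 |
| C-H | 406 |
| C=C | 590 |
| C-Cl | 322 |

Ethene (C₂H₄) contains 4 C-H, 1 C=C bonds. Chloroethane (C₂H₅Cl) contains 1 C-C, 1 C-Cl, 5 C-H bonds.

Bonds broken (reactants):
  C-H: 4 × 406 = 1624
  C=C: 1 × 590 = 590
  H-Cl: 1 × 442 = 442
  Σ(broken) = 2656 kJ
Bonds formed (products):
  C-C: 1 × 358 = 358
  C-Cl: 1 × 322 = 322
  C-H: 5 × 406 = 2030
  Σ(formed) = 2710 kJ
ΔH = Σ(broken) − Σ(formed) = 2656 − 2710 = −54 kJ

ΔH ≈ −54 kJ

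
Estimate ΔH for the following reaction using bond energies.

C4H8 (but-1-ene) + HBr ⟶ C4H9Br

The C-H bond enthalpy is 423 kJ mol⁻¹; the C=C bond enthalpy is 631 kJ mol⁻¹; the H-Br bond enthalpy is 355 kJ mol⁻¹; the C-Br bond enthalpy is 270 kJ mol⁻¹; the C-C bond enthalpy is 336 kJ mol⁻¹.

ΔH ≈ −43 kJ

Bonds broken (reactants):
  C-C: 2 × 336 = 672
  C-H: 8 × 423 = 3384
  C=C: 1 × 631 = 631
  H-Br: 1 × 355 = 355
  Σ(broken) = 5042 kJ
Bonds formed (products):
  C-Br: 1 × 270 = 270
  C-C: 3 × 336 = 1008
  C-H: 9 × 423 = 3807
  Σ(formed) = 5085 kJ
ΔH = Σ(broken) − Σ(formed) = 5042 − 5085 = −43 kJ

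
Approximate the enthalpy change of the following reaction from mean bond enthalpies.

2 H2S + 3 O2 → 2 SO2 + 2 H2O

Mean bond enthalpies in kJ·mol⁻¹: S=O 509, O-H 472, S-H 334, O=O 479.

Bonds broken (reactants):
  O=O: 3 × 479 = 1437
  S-H: 4 × 334 = 1336
  Σ(broken) = 2773 kJ
Bonds formed (products):
  O-H: 4 × 472 = 1888
  S=O: 4 × 509 = 2036
  Σ(formed) = 3924 kJ
ΔH = Σ(broken) − Σ(formed) = 2773 − 3924 = −1151 kJ

ΔH ≈ −1151 kJ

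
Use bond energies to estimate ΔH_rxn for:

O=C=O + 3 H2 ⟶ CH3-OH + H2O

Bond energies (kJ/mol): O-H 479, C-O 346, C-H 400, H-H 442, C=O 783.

Bonds broken (reactants):
  C=O: 2 × 783 = 1566
  H-H: 3 × 442 = 1326
  Σ(broken) = 2892 kJ
Bonds formed (products):
  C-H: 3 × 400 = 1200
  C-O: 1 × 346 = 346
  O-H: 3 × 479 = 1437
  Σ(formed) = 2983 kJ
ΔH = Σ(broken) − Σ(formed) = 2892 − 2983 = −91 kJ

ΔH ≈ −91 kJ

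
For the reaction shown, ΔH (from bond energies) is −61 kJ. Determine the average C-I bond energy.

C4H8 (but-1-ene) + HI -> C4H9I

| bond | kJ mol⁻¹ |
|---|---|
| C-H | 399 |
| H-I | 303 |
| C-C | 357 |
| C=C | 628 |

D(C-I) ≈ 236 kJ/mol

Let D be the C-I bond energy.
Σ(broken) = 2×357 + 8×399 + 1×628 + 1×303 = 4837
Σ(formed) = 3×357 + 9×399 + 1×D = 4662 + D
ΔH = Σ(broken) − Σ(formed) = (4837) − (4662 + D) = +175 − D
Setting this equal to −61 kJ gives D = 236 kJ/mol.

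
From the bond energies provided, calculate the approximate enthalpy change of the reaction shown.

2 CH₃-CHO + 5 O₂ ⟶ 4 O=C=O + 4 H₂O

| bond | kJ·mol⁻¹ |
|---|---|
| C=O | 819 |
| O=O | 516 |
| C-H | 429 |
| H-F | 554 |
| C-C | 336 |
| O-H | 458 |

ΔH ≈ −1894 kJ

Bonds broken (reactants):
  C-C: 2 × 336 = 672
  C-H: 8 × 429 = 3432
  C=O: 2 × 819 = 1638
  O=O: 5 × 516 = 2580
  Σ(broken) = 8322 kJ
Bonds formed (products):
  C=O: 8 × 819 = 6552
  O-H: 8 × 458 = 3664
  Σ(formed) = 10216 kJ
ΔH = Σ(broken) − Σ(formed) = 8322 − 10216 = −1894 kJ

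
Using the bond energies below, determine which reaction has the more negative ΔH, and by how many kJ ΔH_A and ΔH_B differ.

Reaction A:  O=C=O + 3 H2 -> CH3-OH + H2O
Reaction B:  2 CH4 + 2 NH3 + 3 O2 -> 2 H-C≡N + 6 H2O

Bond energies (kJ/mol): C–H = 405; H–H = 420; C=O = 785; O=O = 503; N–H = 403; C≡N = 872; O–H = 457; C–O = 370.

Reaction A:
  Bonds broken (reactants):
    C=O: 2 × 785 = 1570
    H–H: 3 × 420 = 1260
    Σ(broken) = 2830 kJ
  Bonds formed (products):
    C–H: 3 × 405 = 1215
    C–O: 1 × 370 = 370
    O–H: 3 × 457 = 1371
    Σ(formed) = 2956 kJ
  ΔH_A = 2830 − 2956 = −126 kJ
Reaction B:
  Bonds broken (reactants):
    C–H: 8 × 405 = 3240
    N–H: 6 × 403 = 2418
    O=O: 3 × 503 = 1509
    Σ(broken) = 7167 kJ
  Bonds formed (products):
    C≡N: 2 × 872 = 1744
    C–H: 2 × 405 = 810
    O–H: 12 × 457 = 5484
    Σ(formed) = 8038 kJ
  ΔH_B = 7167 − 8038 = −871 kJ
ΔH_A − ΔH_B = +745 kJ, so reaction B has the more negative ΔH; |ΔH_A − ΔH_B| = 745 kJ.

Reaction B, by 745 kJ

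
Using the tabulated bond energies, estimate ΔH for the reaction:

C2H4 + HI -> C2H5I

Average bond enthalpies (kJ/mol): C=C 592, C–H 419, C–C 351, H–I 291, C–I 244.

Bonds broken (reactants):
  C–H: 4 × 419 = 1676
  C=C: 1 × 592 = 592
  H–I: 1 × 291 = 291
  Σ(broken) = 2559 kJ
Bonds formed (products):
  C–C: 1 × 351 = 351
  C–H: 5 × 419 = 2095
  C–I: 1 × 244 = 244
  Σ(formed) = 2690 kJ
ΔH = Σ(broken) − Σ(formed) = 2559 − 2690 = −131 kJ

ΔH ≈ −131 kJ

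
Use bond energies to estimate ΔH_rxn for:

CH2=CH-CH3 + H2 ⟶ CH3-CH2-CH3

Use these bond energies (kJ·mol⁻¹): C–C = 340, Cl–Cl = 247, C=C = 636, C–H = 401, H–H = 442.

Bonds broken (reactants):
  C–C: 1 × 340 = 340
  C–H: 6 × 401 = 2406
  C=C: 1 × 636 = 636
  H–H: 1 × 442 = 442
  Σ(broken) = 3824 kJ
Bonds formed (products):
  C–C: 2 × 340 = 680
  C–H: 8 × 401 = 3208
  Σ(formed) = 3888 kJ
ΔH = Σ(broken) − Σ(formed) = 3824 − 3888 = −64 kJ

ΔH ≈ −64 kJ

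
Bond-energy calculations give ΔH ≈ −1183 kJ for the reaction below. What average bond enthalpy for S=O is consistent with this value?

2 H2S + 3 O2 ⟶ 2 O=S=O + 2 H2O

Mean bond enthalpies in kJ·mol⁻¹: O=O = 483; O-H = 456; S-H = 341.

D(S=O) ≈ 543 kJ/mol

Let D be the S=O bond energy.
Σ(broken) = 3×483 + 4×341 = 2813
Σ(formed) = 4×456 + 4×D = 1824 + 4D
ΔH = Σ(broken) − Σ(formed) = (2813) − (1824 + 4D) = +989 − 4D
Setting this equal to −1183 kJ gives 4D = 2172, so D = 543 kJ/mol.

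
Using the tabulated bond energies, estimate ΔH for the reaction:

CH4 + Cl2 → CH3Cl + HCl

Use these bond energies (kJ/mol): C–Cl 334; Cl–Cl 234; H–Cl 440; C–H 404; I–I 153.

Bonds broken (reactants):
  C–H: 4 × 404 = 1616
  Cl–Cl: 1 × 234 = 234
  Σ(broken) = 1850 kJ
Bonds formed (products):
  C–Cl: 1 × 334 = 334
  C–H: 3 × 404 = 1212
  H–Cl: 1 × 440 = 440
  Σ(formed) = 1986 kJ
ΔH = Σ(broken) − Σ(formed) = 1850 − 1986 = −136 kJ

ΔH ≈ −136 kJ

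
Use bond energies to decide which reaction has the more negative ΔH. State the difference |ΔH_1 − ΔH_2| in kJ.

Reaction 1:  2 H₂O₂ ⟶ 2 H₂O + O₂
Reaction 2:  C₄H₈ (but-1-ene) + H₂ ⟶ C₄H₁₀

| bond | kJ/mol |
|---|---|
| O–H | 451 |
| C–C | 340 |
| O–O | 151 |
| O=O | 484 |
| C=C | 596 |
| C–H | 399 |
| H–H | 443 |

Reaction 1, by 83 kJ

Reaction 1:
  Bonds broken (reactants):
    O–H: 4 × 451 = 1804
    O–O: 2 × 151 = 302
    Σ(broken) = 2106 kJ
  Bonds formed (products):
    O–H: 4 × 451 = 1804
    O=O: 1 × 484 = 484
    Σ(formed) = 2288 kJ
  ΔH_1 = 2106 − 2288 = −182 kJ
Reaction 2:
  Bonds broken (reactants):
    C–C: 2 × 340 = 680
    C–H: 8 × 399 = 3192
    C=C: 1 × 596 = 596
    H–H: 1 × 443 = 443
    Σ(broken) = 4911 kJ
  Bonds formed (products):
    C–C: 3 × 340 = 1020
    C–H: 10 × 399 = 3990
    Σ(formed) = 5010 kJ
  ΔH_2 = 4911 − 5010 = −99 kJ
ΔH_1 − ΔH_2 = −83 kJ, so reaction 1 has the more negative ΔH; |ΔH_1 − ΔH_2| = 83 kJ.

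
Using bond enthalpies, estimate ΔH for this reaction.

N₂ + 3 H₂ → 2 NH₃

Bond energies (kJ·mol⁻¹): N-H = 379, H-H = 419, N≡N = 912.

ΔH ≈ −105 kJ

Bonds broken (reactants):
  H-H: 3 × 419 = 1257
  N≡N: 1 × 912 = 912
  Σ(broken) = 2169 kJ
Bonds formed (products):
  N-H: 6 × 379 = 2274
  Σ(formed) = 2274 kJ
ΔH = Σ(broken) − Σ(formed) = 2169 − 2274 = −105 kJ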